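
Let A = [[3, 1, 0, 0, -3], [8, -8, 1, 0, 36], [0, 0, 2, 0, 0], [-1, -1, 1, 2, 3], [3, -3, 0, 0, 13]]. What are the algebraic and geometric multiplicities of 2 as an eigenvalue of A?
The characteristic polynomial is (x - 4)(x - 2)^4, so the factor x - 2 appears with exponent 4: the algebraic multiplicity is 4.

rank(A - 2I) = 3, so the eigenspace has dimension 5 - 3 = 2: the geometric multiplicity is 2.

Since 2 < 4, A is not diagonalizable.

algebraic multiplicity 4, geometric multiplicity 2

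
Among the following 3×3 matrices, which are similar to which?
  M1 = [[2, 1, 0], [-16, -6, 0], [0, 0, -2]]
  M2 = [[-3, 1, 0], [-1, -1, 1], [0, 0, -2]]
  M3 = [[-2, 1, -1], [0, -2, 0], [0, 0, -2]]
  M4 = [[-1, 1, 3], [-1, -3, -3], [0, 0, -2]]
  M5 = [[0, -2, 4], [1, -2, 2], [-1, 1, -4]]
Characteristic polynomials: χ_{M1} = (x + 2)^3, χ_{M2} = (x + 2)^3, χ_{M3} = (x + 2)^3, χ_{M4} = (x + 2)^3, χ_{M5} = (x + 2)^3.

{M1, M3, M4}: invariant factors x + 2, (x + 2)^2.

{M2, M5}: invariant factors (x + 2)^3.

Matrices are similar if and only if their invariant-factor lists agree; the partition into similarity classes is {M1, M3, M4}, {M2, M5}.

2 classes: {M1, M3, M4}, {M2, M5}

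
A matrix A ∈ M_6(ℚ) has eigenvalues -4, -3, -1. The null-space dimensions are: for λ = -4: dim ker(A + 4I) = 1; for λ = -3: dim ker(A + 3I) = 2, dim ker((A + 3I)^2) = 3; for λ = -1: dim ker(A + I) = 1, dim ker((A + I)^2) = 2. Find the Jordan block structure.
Jordan blocks: (-4, 1), (-3, 2), (-3, 1), (-1, 2)

λ = -4: successive nullity increments [1] count blocks of size ≥ k; block sizes are [1].
λ = -3: successive nullity increments [2, 1] count blocks of size ≥ k; block sizes are [2, 1].
λ = -1: successive nullity increments [1, 1] count blocks of size ≥ k; block sizes are [2].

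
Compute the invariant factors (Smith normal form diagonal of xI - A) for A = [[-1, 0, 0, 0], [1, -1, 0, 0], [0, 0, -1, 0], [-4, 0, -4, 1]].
The Jordan structure of A has elementary divisors (x + 1)^2, (x + 1), (x - 1). Arranging the block sizes at each eigenvalue in decreasing order and taking row products gives the invariant factors.

Invariant factors (smallest first, each dividing the next): x + 1, (x - 1)(x + 1)^2.

Check: the last factor (x - 1)(x + 1)^2 is the minimal polynomial, and the product (x - 1)(x + 1)^3 is the characteristic polynomial.

x + 1, (x - 1)(x + 1)^2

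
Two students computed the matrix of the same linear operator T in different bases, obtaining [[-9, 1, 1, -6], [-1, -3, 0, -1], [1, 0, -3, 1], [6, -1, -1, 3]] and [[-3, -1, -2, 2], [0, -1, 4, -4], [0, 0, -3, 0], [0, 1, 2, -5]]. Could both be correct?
Both have characteristic polynomial (x + 3)^4 and minimal polynomial (x + 3)^2. But rank(A + 3I) = 2 for A while rank(B + 3I) = 1 for B, so the number of Jordan blocks at λ = -3 differs. A and B are not similar.

No.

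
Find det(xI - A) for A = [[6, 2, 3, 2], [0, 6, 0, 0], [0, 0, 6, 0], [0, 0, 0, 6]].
χ_A(x) = (x - 6)^4

xI - A = [[x - 6, -2, -3, -2], [0, x - 6, 0, 0], [0, 0, x - 6, 0], [0, 0, 0, x - 6]].

Expanding det(xI - A) along the first row:
det(xI - A) = + (x - 6)·det([[x - 6, 0, 0], [0, x - 6, 0], [0, 0, x - 6]]) - (-2)·det([[0, 0, 0], [0, x - 6, 0], [0, 0, x - 6]]) + (-3)·det([[0, x - 6, 0], [0, 0, 0], [0, 0, x - 6]]) - (-2)·det([[0, x - 6, 0], [0, 0, x - 6], [0, 0, 0]]).

Evaluating gives χ_A(x) = x^4 - 24x^3 + 216x^2 - 864x + 1296 = (x - 6)^4.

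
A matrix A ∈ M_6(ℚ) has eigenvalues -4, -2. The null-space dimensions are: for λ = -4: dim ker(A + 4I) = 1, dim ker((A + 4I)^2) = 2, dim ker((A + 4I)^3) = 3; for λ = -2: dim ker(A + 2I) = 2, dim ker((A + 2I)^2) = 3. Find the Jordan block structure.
λ = -4: successive nullity increments [1, 1, 1] count blocks of size ≥ k; block sizes are [3].
λ = -2: successive nullity increments [2, 1] count blocks of size ≥ k; block sizes are [2, 1].

Jordan blocks: (-4, 3), (-2, 2), (-2, 1)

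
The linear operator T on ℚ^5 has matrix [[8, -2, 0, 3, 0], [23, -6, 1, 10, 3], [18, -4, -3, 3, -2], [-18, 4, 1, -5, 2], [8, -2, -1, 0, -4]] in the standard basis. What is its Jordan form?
J = [[-2, 1, 0, 0, 0], [0, -2, 1, 0, 0], [0, 0, -2, 0, 0], [0, 0, 0, -2, 1], [0, 0, 0, 0, -2]]

The characteristic polynomial is det(xI - A) = (x + 2)^5, so the eigenvalues are -2 (algebraic multiplicity 5).

For λ = -2: rank(A + 2I) = 3, rank((A + 2I)^2) = 1, rank((A + 2I)^3) = 0. The eigenspace has dimension 5 - 3 = 2, so there are 2 Jordan blocks; the rank sequence gives block sizes [3, 2].

Assembling the blocks gives the Jordan form J above.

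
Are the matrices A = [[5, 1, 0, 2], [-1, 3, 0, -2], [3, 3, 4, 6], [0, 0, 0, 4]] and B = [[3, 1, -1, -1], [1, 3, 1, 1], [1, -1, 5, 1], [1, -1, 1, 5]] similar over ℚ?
Two matrices over a field are similar if and only if they have the same invariant factors.

Both A and B have characteristic polynomial (x - 4)^4 and minimal polynomial (x - 4)^2. Computing further, both have invariant factors x - 4, x - 4, (x - 4)^2. Hence A and B are similar.

Yes.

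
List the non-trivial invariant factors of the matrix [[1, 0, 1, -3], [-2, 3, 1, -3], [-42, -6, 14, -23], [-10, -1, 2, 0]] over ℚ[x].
(x - 5)^3(x - 3)

The Jordan structure of A has elementary divisors (x - 3), (x - 5)^3. Arranging the block sizes at each eigenvalue in decreasing order and taking row products gives the invariant factors.

Invariant factors (smallest first, each dividing the next): (x - 5)^3(x - 3).

Check: the last factor (x - 5)^3(x - 3) is the minimal polynomial, and the product (x - 5)^3(x - 3) is the characteristic polynomial.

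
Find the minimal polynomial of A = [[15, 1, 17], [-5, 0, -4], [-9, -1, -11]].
m_A(x) = (x - 6)(x + 1)^2

The characteristic polynomial factors as (x - 6)(x + 1)^2. The minimal polynomial is ∏(x - λ)^{k_λ} where k_λ is the size of the largest Jordan block at λ.

For λ = -1: rank(A + I) = 2, and the largest Jordan block has size 2 (the smallest k with rank((A + I)^k) = rank((A + I)^(k+1))).
For λ = 6: rank(A - 6I) = 2, and the largest Jordan block has size 1 (the smallest k with rank((A - 6I)^k) = rank((A - 6I)^(k+1))).

So m_A(x) = (x - 6)(x + 1)^2.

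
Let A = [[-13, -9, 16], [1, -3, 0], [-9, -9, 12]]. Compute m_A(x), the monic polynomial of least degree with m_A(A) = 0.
m_A(x) = x^2(x + 4)

The characteristic polynomial factors as x^2(x + 4). The minimal polynomial is ∏(x - λ)^{k_λ} where k_λ is the size of the largest Jordan block at λ.

For λ = -4: rank(A + 4I) = 2, and the largest Jordan block has size 1 (the smallest k with rank((A + 4I)^k) = rank((A + 4I)^(k+1))).
For λ = 0: rank(A) = 2, and the largest Jordan block has size 2 (the smallest k with rank(A^k) = rank(A^(k+1))).

So m_A(x) = x^2(x + 4).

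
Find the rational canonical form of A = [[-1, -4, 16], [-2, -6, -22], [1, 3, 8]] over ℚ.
The invariant factors of A (the non-unit diagonal entries of the Smith normal form of xI - A over ℚ[x]) are (x + 1)(x^2 - 2x - 6), each dividing the next. The characteristic polynomial is their product, (x + 1)(x^2 - 2x - 6).

The rational canonical form is the block-diagonal matrix of companion matrices C(f_i):
R = [[0, 0, 6], [1, 0, 8], [0, 1, 1]].

Note the characteristic polynomial does not split into linear factors over ℚ, so A has no Jordan form over ℚ; the rational canonical form exists over any field.

R = [[0, 0, 6], [1, 0, 8], [0, 1, 1]]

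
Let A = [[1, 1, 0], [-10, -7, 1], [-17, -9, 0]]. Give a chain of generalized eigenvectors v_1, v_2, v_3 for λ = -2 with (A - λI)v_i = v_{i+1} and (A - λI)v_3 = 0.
v_1 = [[0, 0, 1]]^T, v_2 = [[0, 1, 2]]^T, v_3 = [[1, -3, -5]]^T

We seek v_1 ∈ ker((A + 2I)^3) \ ker((A + 2I)^2), then set v_{i+1} = (A + 2I) v_i.

One such chain is v_1 = [[0, 0, 1]]^T, v_2 = [[0, 1, 2]]^T, v_3 = [[1, -3, -5]]^T. Check: (A + 2I) v_3 = [[0, 0, 0]]^T = 0.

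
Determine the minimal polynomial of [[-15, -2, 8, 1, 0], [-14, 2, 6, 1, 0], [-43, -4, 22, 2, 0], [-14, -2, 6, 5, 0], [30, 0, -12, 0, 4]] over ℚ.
The characteristic polynomial factors as (x - 4)^3(x - 3)^2. The minimal polynomial is ∏(x - λ)^{k_λ} where k_λ is the size of the largest Jordan block at λ.

For λ = 3: rank(A - 3I) = 4, and the largest Jordan block has size 2 (the smallest k with rank((A - 3I)^k) = rank((A - 3I)^(k+1))).
For λ = 4: rank(A - 4I) = 2, and the largest Jordan block has size 1 (the smallest k with rank((A - 4I)^k) = rank((A - 4I)^(k+1))).

So m_A(x) = (x - 4)(x - 3)^2.

m_A(x) = (x - 4)(x - 3)^2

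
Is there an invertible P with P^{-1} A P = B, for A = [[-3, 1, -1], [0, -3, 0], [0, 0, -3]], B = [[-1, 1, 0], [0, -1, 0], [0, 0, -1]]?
No.

trace(A) = -9 but trace(B) = -3. The trace is a similarity invariant, so A and B are not similar.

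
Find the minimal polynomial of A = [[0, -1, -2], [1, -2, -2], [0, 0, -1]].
m_A(x) = (x + 1)^2

The characteristic polynomial factors as (x + 1)^3. The minimal polynomial is ∏(x - λ)^{k_λ} where k_λ is the size of the largest Jordan block at λ.

For λ = -1: rank(A + I) = 1, and the largest Jordan block has size 2 (the smallest k with rank((A + I)^k) = rank((A + I)^(k+1))).

So m_A(x) = (x + 1)^2.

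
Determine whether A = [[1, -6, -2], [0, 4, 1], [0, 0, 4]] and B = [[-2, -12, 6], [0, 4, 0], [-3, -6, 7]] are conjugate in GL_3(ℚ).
Both have characteristic polynomial (x - 4)^2(x - 1), but the minimal polynomial of A is (x - 4)^2(x - 1) while the minimal polynomial of B is (x - 4)(x - 1). The minimal polynomial is a similarity invariant, so A and B are not similar.

No.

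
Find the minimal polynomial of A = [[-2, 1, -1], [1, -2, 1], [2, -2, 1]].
m_A(x) = (x + 1)^2

The characteristic polynomial factors as (x + 1)^3. The minimal polynomial is ∏(x - λ)^{k_λ} where k_λ is the size of the largest Jordan block at λ.

For λ = -1: rank(A + I) = 1, and the largest Jordan block has size 2 (the smallest k with rank((A + I)^k) = rank((A + I)^(k+1))).

So m_A(x) = (x + 1)^2.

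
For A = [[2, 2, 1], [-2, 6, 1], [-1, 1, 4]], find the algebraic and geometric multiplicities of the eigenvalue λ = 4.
The characteristic polynomial is (x - 4)^3, so the factor x - 4 appears with exponent 3: the algebraic multiplicity is 3.

rank(A - 4I) = 2, so the eigenspace has dimension 3 - 2 = 1: the geometric multiplicity is 1.

Since 1 < 3, A is not diagonalizable.

algebraic multiplicity 3, geometric multiplicity 1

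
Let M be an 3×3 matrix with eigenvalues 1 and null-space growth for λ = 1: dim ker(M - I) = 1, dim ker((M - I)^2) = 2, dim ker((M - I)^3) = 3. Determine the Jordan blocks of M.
λ = 1: successive nullity increments [1, 1, 1] count blocks of size ≥ k; block sizes are [3].

Jordan blocks: (1, 3)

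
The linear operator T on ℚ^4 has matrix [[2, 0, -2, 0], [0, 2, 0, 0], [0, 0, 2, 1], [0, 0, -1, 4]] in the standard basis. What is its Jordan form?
The characteristic polynomial is det(xI - A) = (x - 3)^2(x - 2)^2, so the eigenvalues are 2 (algebraic multiplicity 2), 3 (algebraic multiplicity 2).

For λ = 2: rank(A - 2I) = 2. The eigenspace has dimension 4 - 2 = 2, so there are 2 Jordan blocks; the rank sequence gives block sizes [1, 1].

For λ = 3: rank(A - 3I) = 3, rank((A - 3I)^2) = 2. The eigenspace has dimension 4 - 3 = 1, so there is 1 Jordan block; the rank sequence gives block sizes [2].

Assembling the blocks gives the Jordan form J above.

J = [[2, 0, 0, 0], [0, 2, 0, 0], [0, 0, 3, 1], [0, 0, 0, 3]]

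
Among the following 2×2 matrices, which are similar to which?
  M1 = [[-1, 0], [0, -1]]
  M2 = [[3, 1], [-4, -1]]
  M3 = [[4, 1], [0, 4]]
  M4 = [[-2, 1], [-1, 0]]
4 classes: {M1}, {M2}, {M3}, {M4}

Characteristic polynomials: χ_{M1} = (x + 1)^2, χ_{M2} = (x - 1)^2, χ_{M3} = (x - 4)^2, χ_{M4} = (x + 1)^2.

{M1}: invariant factors x + 1, x + 1.

{M2}: invariant factors (x - 1)^2.

{M3}: invariant factors (x - 4)^2.

{M4}: invariant factors (x + 1)^2.

Matrices are similar if and only if their invariant-factor lists agree; the partition into similarity classes is {M1}, {M2}, {M3}, {M4}.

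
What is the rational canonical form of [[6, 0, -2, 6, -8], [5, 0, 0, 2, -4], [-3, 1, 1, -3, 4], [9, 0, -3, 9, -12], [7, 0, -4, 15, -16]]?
R = [[0, 0, 0, 0, 0], [1, 0, 0, 0, -4], [0, 1, 0, 0, 0], [0, 0, 1, 0, 4], [0, 0, 0, 1, 0]]

The invariant factors of A (the non-unit diagonal entries of the Smith normal form of xI - A over ℚ[x]) are x(x^2 - 2)^2, each dividing the next. The characteristic polynomial is their product, x(x^2 - 2)^2.

The rational canonical form is the block-diagonal matrix of companion matrices C(f_i):
R = [[0, 0, 0, 0, 0], [1, 0, 0, 0, -4], [0, 1, 0, 0, 0], [0, 0, 1, 0, 4], [0, 0, 0, 1, 0]].

Note the characteristic polynomial does not split into linear factors over ℚ, so A has no Jordan form over ℚ; the rational canonical form exists over any field.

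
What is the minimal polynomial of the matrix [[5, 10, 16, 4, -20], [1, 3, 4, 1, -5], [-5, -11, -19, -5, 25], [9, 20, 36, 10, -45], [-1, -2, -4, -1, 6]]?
The characteristic polynomial factors as (x - 1)^5. The minimal polynomial is ∏(x - λ)^{k_λ} where k_λ is the size of the largest Jordan block at λ.

For λ = 1: rank(A - I) = 2, and the largest Jordan block has size 3 (the smallest k with rank((A - I)^k) = rank((A - I)^(k+1))).

So m_A(x) = (x - 1)^3.

m_A(x) = (x - 1)^3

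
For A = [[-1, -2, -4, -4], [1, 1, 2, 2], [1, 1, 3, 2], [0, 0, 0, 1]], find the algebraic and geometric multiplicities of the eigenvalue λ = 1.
algebraic multiplicity 4, geometric multiplicity 2

The characteristic polynomial is (x - 1)^4, so the factor x - 1 appears with exponent 4: the algebraic multiplicity is 4.

rank(A - I) = 2, so the eigenspace has dimension 4 - 2 = 2: the geometric multiplicity is 2.

Since 2 < 4, A is not diagonalizable.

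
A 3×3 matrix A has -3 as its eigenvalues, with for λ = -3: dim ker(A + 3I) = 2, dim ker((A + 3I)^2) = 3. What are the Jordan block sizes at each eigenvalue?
λ = -3: successive nullity increments [2, 1] count blocks of size ≥ k; block sizes are [2, 1].

Jordan blocks: (-3, 2), (-3, 1)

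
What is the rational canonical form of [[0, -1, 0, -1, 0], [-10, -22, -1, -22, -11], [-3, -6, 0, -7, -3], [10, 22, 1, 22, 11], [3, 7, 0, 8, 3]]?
R = [[0, 0, 0, 0, 0], [0, 0, 0, 0, 0], [0, 1, 0, 0, 0], [0, 0, 1, 0, 10], [0, 0, 0, 1, 3]]

The invariant factors of A (the non-unit diagonal entries of the Smith normal form of xI - A over ℚ[x]) are x, x^2(x - 5)(x + 2), each dividing the next. The characteristic polynomial is their product, x^3(x - 5)(x + 2).

The rational canonical form is the block-diagonal matrix of companion matrices C(f_i):
R = [[0, 0, 0, 0, 0], [0, 0, 0, 0, 0], [0, 1, 0, 0, 0], [0, 0, 1, 0, 10], [0, 0, 0, 1, 3]].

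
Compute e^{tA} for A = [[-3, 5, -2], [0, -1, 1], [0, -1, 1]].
e^{tA} = [[e^{-3*t}, -t + 2 - 2*e^{-3*t}, t - 1 + e^{-3*t}], [0, 1 - t, t], [0, -t, t + 1]]

A has Jordan form J = [[-3, 0, 0], [0, 0, 1], [0, 0, 0]] with A = PJP^{-1}, so e^{tA} = P e^{tJ} P^{-1}.

For a Jordan block J_k(λ), e^{tJ_k(λ)} = e^{λt} · (I + tN + t^2 N^2/2! + ... + t^{k-1} N^{k-1}/(k-1)!) where N is the nilpotent superdiagonal part.

Assembling the blocks and conjugating back gives the entries of e^{tA} as shown above.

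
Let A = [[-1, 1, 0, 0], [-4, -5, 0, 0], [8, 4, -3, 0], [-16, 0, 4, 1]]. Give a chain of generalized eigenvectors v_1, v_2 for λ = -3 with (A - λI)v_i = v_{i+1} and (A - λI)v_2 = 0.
v_1 = [[2, -3, 8, 0]]^T, v_2 = [[1, -2, 4, 0]]^T

We seek v_1 ∈ ker((A + 3I)^2) \ ker(A + 3I), then set v_{i+1} = (A + 3I) v_i.

One such chain is v_1 = [[2, -3, 8, 0]]^T, v_2 = [[1, -2, 4, 0]]^T. Check: (A + 3I) v_2 = [[0, 0, 0, 0]]^T = 0.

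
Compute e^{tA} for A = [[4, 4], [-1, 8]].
A has Jordan form J = [[6, 1], [0, 6]] with A = PJP^{-1}, so e^{tA} = P e^{tJ} P^{-1}.

For a Jordan block J_k(λ), e^{tJ_k(λ)} = e^{λt} · (I + tN + t^2 N^2/2! + ... + t^{k-1} N^{k-1}/(k-1)!) where N is the nilpotent superdiagonal part.

Assembling the blocks and conjugating back gives the entries of e^{tA} as shown above.

e^{tA} = [[(1 - 2*t)*e^{6*t}, 4*t*e^{6*t}], [-t*e^{6*t}, (2*t + 1)*e^{6*t}]]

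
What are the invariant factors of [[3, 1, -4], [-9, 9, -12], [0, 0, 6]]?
x - 6, (x - 6)^2

The Jordan structure of A has elementary divisors (x - 6)^2, (x - 6). Arranging the block sizes at each eigenvalue in decreasing order and taking row products gives the invariant factors.

Invariant factors (smallest first, each dividing the next): x - 6, (x - 6)^2.

Check: the last factor (x - 6)^2 is the minimal polynomial, and the product (x - 6)^3 is the characteristic polynomial.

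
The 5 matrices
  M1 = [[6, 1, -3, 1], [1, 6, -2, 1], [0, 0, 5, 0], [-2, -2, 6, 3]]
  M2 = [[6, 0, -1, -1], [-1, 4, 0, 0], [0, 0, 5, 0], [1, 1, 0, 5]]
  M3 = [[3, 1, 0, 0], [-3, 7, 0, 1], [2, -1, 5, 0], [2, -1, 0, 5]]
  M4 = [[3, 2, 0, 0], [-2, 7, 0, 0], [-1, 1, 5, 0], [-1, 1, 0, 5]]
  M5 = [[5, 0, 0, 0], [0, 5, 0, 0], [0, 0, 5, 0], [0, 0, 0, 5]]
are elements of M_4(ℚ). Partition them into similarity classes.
3 classes: {M1, M2, M3}, {M4}, {M5}

Characteristic polynomials: χ_{M1} = (x - 5)^4, χ_{M2} = (x - 5)^4, χ_{M3} = (x - 5)^4, χ_{M4} = (x - 5)^4, χ_{M5} = (x - 5)^4.

{M1, M2, M3}: invariant factors x - 5, (x - 5)^3.

{M4}: invariant factors x - 5, x - 5, (x - 5)^2.

{M5}: invariant factors x - 5, x - 5, x - 5, x - 5.

Matrices are similar if and only if their invariant-factor lists agree; the partition into similarity classes is {M1, M2, M3}, {M4}, {M5}.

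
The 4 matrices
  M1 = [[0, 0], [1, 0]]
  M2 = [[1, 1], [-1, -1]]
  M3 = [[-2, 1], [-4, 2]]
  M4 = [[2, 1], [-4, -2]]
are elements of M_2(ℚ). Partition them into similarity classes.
Characteristic polynomials: χ_{M1} = x^2, χ_{M2} = x^2, χ_{M3} = x^2, χ_{M4} = x^2.

{M1, M2, M3, M4}: invariant factors x^2.

Matrices are similar if and only if their invariant-factor lists agree; the partition into similarity classes is {M1, M2, M3, M4}.

1 class: {M1, M2, M3, M4}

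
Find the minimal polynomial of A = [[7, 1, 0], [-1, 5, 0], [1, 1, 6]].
m_A(x) = (x - 6)^2

The characteristic polynomial factors as (x - 6)^3. The minimal polynomial is ∏(x - λ)^{k_λ} where k_λ is the size of the largest Jordan block at λ.

For λ = 6: rank(A - 6I) = 1, and the largest Jordan block has size 2 (the smallest k with rank((A - 6I)^k) = rank((A - 6I)^(k+1))).

So m_A(x) = (x - 6)^2.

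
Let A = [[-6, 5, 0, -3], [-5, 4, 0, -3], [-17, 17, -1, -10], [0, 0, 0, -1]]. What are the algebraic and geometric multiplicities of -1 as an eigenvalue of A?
algebraic multiplicity 4, geometric multiplicity 2

The characteristic polynomial is (x + 1)^4, so the factor x + 1 appears with exponent 4: the algebraic multiplicity is 4.

rank(A + I) = 2, so the eigenspace has dimension 4 - 2 = 2: the geometric multiplicity is 2.

Since 2 < 4, A is not diagonalizable.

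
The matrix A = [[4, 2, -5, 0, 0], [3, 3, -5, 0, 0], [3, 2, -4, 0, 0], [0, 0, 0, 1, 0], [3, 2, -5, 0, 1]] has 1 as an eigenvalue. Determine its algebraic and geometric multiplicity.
The characteristic polynomial is (x - 1)^5, so the factor x - 1 appears with exponent 5: the algebraic multiplicity is 5.

rank(A - I) = 1, so the eigenspace has dimension 5 - 1 = 4: the geometric multiplicity is 4.

Since 4 < 5, A is not diagonalizable.

algebraic multiplicity 5, geometric multiplicity 4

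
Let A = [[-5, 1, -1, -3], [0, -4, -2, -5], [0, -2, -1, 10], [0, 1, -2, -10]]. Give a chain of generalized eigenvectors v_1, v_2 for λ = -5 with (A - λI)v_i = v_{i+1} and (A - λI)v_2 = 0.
We seek v_1 ∈ ker((A + 5I)^2) \ ker(A + 5I), then set v_{i+1} = (A + 5I) v_i.

One such chain is v_1 = [[4, 4, -3, 2]]^T, v_2 = [[1, 0, 0, 0]]^T. Check: (A + 5I) v_2 = [[0, 0, 0, 0]]^T = 0.

v_1 = [[4, 4, -3, 2]]^T, v_2 = [[1, 0, 0, 0]]^T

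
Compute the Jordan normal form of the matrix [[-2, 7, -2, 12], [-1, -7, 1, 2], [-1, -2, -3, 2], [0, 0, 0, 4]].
The characteristic polynomial is det(xI - A) = (x - 4)(x + 4)^3, so the eigenvalues are -4 (algebraic multiplicity 3), 4 (algebraic multiplicity 1).

For λ = -4: rank(A + 4I) = 3, rank((A + 4I)^2) = 2, rank((A + 4I)^3) = 1. The eigenspace has dimension 4 - 3 = 1, so there is 1 Jordan block; the rank sequence gives block sizes [3].

For λ = 4: algebraic multiplicity 1 gives one 1×1 block.

Assembling the blocks gives the Jordan form J above.

J = [[-4, 1, 0, 0], [0, -4, 1, 0], [0, 0, -4, 0], [0, 0, 0, 4]]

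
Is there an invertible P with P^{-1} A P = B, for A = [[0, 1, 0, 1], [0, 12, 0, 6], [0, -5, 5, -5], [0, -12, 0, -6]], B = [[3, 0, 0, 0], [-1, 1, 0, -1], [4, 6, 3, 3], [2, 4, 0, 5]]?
No.

trace(A) = 11 but trace(B) = 12. The trace is a similarity invariant, so A and B are not similar.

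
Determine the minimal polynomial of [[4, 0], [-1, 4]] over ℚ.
The characteristic polynomial factors as (x - 4)^2. The minimal polynomial is ∏(x - λ)^{k_λ} where k_λ is the size of the largest Jordan block at λ.

For λ = 4: rank(A - 4I) = 1, and the largest Jordan block has size 2 (the smallest k with rank((A - 4I)^k) = rank((A - 4I)^(k+1))).

So m_A(x) = (x - 4)^2.

m_A(x) = (x - 4)^2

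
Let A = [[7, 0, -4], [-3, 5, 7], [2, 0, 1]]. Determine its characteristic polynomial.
χ_A(x) = (x - 5)^2(x - 3)

xI - A = [[x - 7, 0, 4], [3, x - 5, -7], [-2, 0, x - 1]].

Expanding det(xI - A) along the first row:
det(xI - A) = + (x - 7)·det([[x - 5, -7], [0, x - 1]]) - (0)·det([[3, -7], [-2, x - 1]]) + (4)·det([[3, x - 5], [-2, 0]]).

Evaluating gives χ_A(x) = x^3 - 13x^2 + 55x - 75 = (x - 5)^2(x - 3).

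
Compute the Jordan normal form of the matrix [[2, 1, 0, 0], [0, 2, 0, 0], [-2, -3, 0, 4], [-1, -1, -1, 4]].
The characteristic polynomial is det(xI - A) = (x - 2)^4, so the eigenvalues are 2 (algebraic multiplicity 4).

For λ = 2: rank(A - 2I) = 2, rank((A - 2I)^2) = 0. The eigenspace has dimension 4 - 2 = 2, so there are 2 Jordan blocks; the rank sequence gives block sizes [2, 2].

Assembling the blocks gives the Jordan form J above.

J = [[2, 1, 0, 0], [0, 2, 0, 0], [0, 0, 2, 1], [0, 0, 0, 2]]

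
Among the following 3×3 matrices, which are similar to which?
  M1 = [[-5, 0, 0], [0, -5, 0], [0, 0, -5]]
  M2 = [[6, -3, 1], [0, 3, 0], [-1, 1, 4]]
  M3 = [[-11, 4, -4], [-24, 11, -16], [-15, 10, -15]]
Characteristic polynomials: χ_{M1} = (x + 5)^3, χ_{M2} = (x - 5)^2(x - 3), χ_{M3} = (x + 5)^3.

{M1}: invariant factors x + 5, x + 5, x + 5.

{M2}: invariant factors (x - 5)^2(x - 3).

{M3}: invariant factors x + 5, (x + 5)^2.

Matrices are similar if and only if their invariant-factor lists agree; the partition into similarity classes is {M1}, {M2}, {M3}.

3 classes: {M1}, {M2}, {M3}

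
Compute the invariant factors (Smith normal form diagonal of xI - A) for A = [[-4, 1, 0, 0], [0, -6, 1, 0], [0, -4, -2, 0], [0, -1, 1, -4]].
The Jordan structure of A has elementary divisors (x + 4)^3, (x + 4). Arranging the block sizes at each eigenvalue in decreasing order and taking row products gives the invariant factors.

Invariant factors (smallest first, each dividing the next): x + 4, (x + 4)^3.

Check: the last factor (x + 4)^3 is the minimal polynomial, and the product (x + 4)^4 is the characteristic polynomial.

x + 4, (x + 4)^3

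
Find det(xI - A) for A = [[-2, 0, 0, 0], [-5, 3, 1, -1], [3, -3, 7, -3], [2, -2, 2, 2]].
χ_A(x) = (x - 4)^3(x + 2)

xI - A = [[x + 2, 0, 0, 0], [5, x - 3, -1, 1], [-3, 3, x - 7, 3], [-2, 2, -2, x - 2]].

Expanding det(xI - A) along the first row:
det(xI - A) = + (x + 2)·det([[x - 3, -1, 1], [3, x - 7, 3], [2, -2, x - 2]]) - (0)·det([[5, -1, 1], [-3, x - 7, 3], [-2, -2, x - 2]]) + (0)·det([[5, x - 3, 1], [-3, 3, 3], [-2, 2, x - 2]]) - (0)·det([[5, x - 3, -1], [-3, 3, x - 7], [-2, 2, -2]]).

Evaluating gives χ_A(x) = x^4 - 10x^3 + 24x^2 + 32x - 128 = (x - 4)^3(x + 2).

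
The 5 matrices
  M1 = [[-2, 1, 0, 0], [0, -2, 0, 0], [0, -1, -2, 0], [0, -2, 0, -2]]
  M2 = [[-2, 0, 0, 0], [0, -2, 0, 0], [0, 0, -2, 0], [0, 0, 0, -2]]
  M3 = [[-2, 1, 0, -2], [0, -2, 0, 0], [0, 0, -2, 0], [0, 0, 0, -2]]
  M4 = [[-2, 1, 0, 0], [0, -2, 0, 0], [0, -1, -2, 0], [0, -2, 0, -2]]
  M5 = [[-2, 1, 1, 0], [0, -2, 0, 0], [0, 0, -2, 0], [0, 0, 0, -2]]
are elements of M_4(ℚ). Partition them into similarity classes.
Characteristic polynomials: χ_{M1} = (x + 2)^4, χ_{M2} = (x + 2)^4, χ_{M3} = (x + 2)^4, χ_{M4} = (x + 2)^4, χ_{M5} = (x + 2)^4.

{M1, M3, M4, M5}: invariant factors x + 2, x + 2, (x + 2)^2.

{M2}: invariant factors x + 2, x + 2, x + 2, x + 2.

Matrices are similar if and only if their invariant-factor lists agree; the partition into similarity classes is {M1, M3, M4, M5}, {M2}.

2 classes: {M1, M3, M4, M5}, {M2}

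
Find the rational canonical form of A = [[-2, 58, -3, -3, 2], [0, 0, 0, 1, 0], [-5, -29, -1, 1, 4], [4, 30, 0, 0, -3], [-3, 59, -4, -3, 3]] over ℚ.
The invariant factors of A (the non-unit diagonal entries of the Smith normal form of xI - A over ℚ[x]) are x^2(x - 6)(x + 3)^2, each dividing the next. The characteristic polynomial is their product, x^2(x - 6)(x + 3)^2.

The rational canonical form is the block-diagonal matrix of companion matrices C(f_i):
R = [[0, 0, 0, 0, 0], [1, 0, 0, 0, 0], [0, 1, 0, 0, 54], [0, 0, 1, 0, 27], [0, 0, 0, 1, 0]].

R = [[0, 0, 0, 0, 0], [1, 0, 0, 0, 0], [0, 1, 0, 0, 54], [0, 0, 1, 0, 27], [0, 0, 0, 1, 0]]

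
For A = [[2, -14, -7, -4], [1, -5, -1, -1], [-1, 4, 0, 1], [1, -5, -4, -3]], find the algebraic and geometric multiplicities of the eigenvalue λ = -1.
The characteristic polynomial is (x + 1)^2(x + 2)^2, so the factor x + 1 appears with exponent 2: the algebraic multiplicity is 2.

rank(A + I) = 3, so the eigenspace has dimension 4 - 3 = 1: the geometric multiplicity is 1.

Since 1 < 2, A is not diagonalizable.

algebraic multiplicity 2, geometric multiplicity 1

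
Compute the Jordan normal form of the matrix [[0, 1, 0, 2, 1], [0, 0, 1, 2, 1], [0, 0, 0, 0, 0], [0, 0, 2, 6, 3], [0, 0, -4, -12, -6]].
The characteristic polynomial is det(xI - A) = x^5, so the eigenvalues are 0 (algebraic multiplicity 5).

For λ = 0: rank(A) = 3, rank(A^2) = 1, rank(A^3) = 0. The eigenspace has dimension 5 - 3 = 2, so there are 2 Jordan blocks; the rank sequence gives block sizes [3, 2].

Assembling the blocks gives the Jordan form J above.

J = [[0, 1, 0, 0, 0], [0, 0, 1, 0, 0], [0, 0, 0, 0, 0], [0, 0, 0, 0, 1], [0, 0, 0, 0, 0]]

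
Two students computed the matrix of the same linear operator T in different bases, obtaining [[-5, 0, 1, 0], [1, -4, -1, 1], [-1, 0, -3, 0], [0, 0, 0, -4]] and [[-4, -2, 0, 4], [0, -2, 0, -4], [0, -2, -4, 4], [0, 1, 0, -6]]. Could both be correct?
No.

Both have characteristic polynomial (x + 4)^4 and minimal polynomial (x + 4)^2. But rank(A + 4I) = 2 for A while rank(B + 4I) = 1 for B, so the number of Jordan blocks at λ = -4 differs. A and B are not similar.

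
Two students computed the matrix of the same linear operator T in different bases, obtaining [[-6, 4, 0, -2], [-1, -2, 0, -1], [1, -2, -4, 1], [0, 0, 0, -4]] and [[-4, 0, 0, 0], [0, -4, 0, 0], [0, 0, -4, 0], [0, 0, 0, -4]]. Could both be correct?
Both have characteristic polynomial (x + 4)^4, but the minimal polynomial of A is (x + 4)^2 while the minimal polynomial of B is x + 4. The minimal polynomial is a similarity invariant, so A and B are not similar.

No.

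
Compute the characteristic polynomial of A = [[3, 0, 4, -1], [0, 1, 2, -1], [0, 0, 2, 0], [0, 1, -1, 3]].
xI - A = [[x - 3, 0, -4, 1], [0, x - 1, -2, 1], [0, 0, x - 2, 0], [0, -1, 1, x - 3]].

Expanding det(xI - A) along the first row:
det(xI - A) = + (x - 3)·det([[x - 1, -2, 1], [0, x - 2, 0], [-1, 1, x - 3]]) - (0)·det([[0, -2, 1], [0, x - 2, 0], [0, 1, x - 3]]) + (-4)·det([[0, x - 1, 1], [0, 0, 0], [0, -1, x - 3]]) - (1)·det([[0, x - 1, -2], [0, 0, x - 2], [0, -1, 1]]).

Evaluating gives χ_A(x) = x^4 - 9x^3 + 30x^2 - 44x + 24 = (x - 3)(x - 2)^3.

χ_A(x) = (x - 3)(x - 2)^3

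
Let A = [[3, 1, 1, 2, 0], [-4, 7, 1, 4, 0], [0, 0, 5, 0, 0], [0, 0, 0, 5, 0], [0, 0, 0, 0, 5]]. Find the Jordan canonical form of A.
The characteristic polynomial is det(xI - A) = (x - 5)^5, so the eigenvalues are 5 (algebraic multiplicity 5).

For λ = 5: rank(A - 5I) = 2, rank((A - 5I)^2) = 1, rank((A - 5I)^3) = 0. The eigenspace has dimension 5 - 2 = 3, so there are 3 Jordan blocks; the rank sequence gives block sizes [3, 1, 1].

Assembling the blocks gives the Jordan form J above.

J = [[5, 1, 0, 0, 0], [0, 5, 1, 0, 0], [0, 0, 5, 0, 0], [0, 0, 0, 5, 0], [0, 0, 0, 0, 5]]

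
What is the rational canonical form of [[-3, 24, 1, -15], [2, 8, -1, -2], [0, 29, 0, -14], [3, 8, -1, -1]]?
The invariant factors of A (the non-unit diagonal entries of the Smith normal form of xI - A over ℚ[x]) are (x - 4)(x^3 - x - 4), each dividing the next. The characteristic polynomial is their product, (x - 4)(x^3 - x - 4).

The rational canonical form is the block-diagonal matrix of companion matrices C(f_i):
R = [[0, 0, 0, -16], [1, 0, 0, 0], [0, 1, 0, 1], [0, 0, 1, 4]].

Note the characteristic polynomial does not split into linear factors over ℚ, so A has no Jordan form over ℚ; the rational canonical form exists over any field.

R = [[0, 0, 0, -16], [1, 0, 0, 0], [0, 1, 0, 1], [0, 0, 1, 4]]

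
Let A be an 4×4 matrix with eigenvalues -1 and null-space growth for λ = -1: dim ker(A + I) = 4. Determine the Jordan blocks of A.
Jordan blocks: (-1, 1), (-1, 1), (-1, 1), (-1, 1)

λ = -1: successive nullity increments [4] count blocks of size ≥ k; block sizes are [1, 1, 1, 1].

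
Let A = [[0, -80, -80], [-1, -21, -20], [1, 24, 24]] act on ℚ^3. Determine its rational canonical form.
The invariant factors of A (the non-unit diagonal entries of the Smith normal form of xI - A over ℚ[x]) are (x - 4)^2(x + 5), each dividing the next. The characteristic polynomial is their product, (x - 4)^2(x + 5).

The rational canonical form is the block-diagonal matrix of companion matrices C(f_i):
R = [[0, 0, -80], [1, 0, 24], [0, 1, 3]].

R = [[0, 0, -80], [1, 0, 24], [0, 1, 3]]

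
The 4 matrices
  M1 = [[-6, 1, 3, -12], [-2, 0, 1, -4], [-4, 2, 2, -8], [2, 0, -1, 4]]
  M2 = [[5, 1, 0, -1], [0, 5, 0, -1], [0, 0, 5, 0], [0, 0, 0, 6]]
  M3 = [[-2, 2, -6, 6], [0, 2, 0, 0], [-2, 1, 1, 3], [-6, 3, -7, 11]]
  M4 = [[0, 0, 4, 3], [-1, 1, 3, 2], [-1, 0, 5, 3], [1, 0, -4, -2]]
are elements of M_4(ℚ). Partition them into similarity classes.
Characteristic polynomials: χ_{M1} = x^4, χ_{M2} = (x - 6)(x - 5)^3, χ_{M3} = (x - 4)^2(x - 2)^2, χ_{M4} = (x - 1)^4.

{M1}: invariant factors x, x^3.

{M2}: invariant factors x - 5, (x - 6)(x - 5)^2.

{M3}: invariant factors x - 2, (x - 4)^2(x - 2).

{M4}: invariant factors (x - 1)^2, (x - 1)^2.

Matrices are similar if and only if their invariant-factor lists agree; the partition into similarity classes is {M1}, {M2}, {M3}, {M4}.

4 classes: {M1}, {M2}, {M3}, {M4}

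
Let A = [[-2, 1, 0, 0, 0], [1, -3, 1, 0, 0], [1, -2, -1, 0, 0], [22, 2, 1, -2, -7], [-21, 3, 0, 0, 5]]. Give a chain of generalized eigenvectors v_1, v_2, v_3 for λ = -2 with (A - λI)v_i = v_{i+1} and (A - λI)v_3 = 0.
v_1 = [[0, 0, 1, 0, 0]]^T, v_2 = [[0, 1, 1, 1, 0]]^T, v_3 = [[1, 0, -1, 3, 3]]^T

We seek v_1 ∈ ker((A + 2I)^3) \ ker((A + 2I)^2), then set v_{i+1} = (A + 2I) v_i.

One such chain is v_1 = [[0, 0, 1, 0, 0]]^T, v_2 = [[0, 1, 1, 1, 0]]^T, v_3 = [[1, 0, -1, 3, 3]]^T. Check: (A + 2I) v_3 = [[0, 0, 0, 0, 0]]^T = 0.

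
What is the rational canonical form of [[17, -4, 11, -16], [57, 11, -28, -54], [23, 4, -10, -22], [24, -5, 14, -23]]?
R = [[0, 0, 0, 5], [1, 0, 0, -9], [0, 1, 0, -2], [0, 0, 1, -5]]

The invariant factors of A (the non-unit diagonal entries of the Smith normal form of xI - A over ℚ[x]) are (x + 5)(x^3 + 2x - 1), each dividing the next. The characteristic polynomial is their product, (x + 5)(x^3 + 2x - 1).

The rational canonical form is the block-diagonal matrix of companion matrices C(f_i):
R = [[0, 0, 0, 5], [1, 0, 0, -9], [0, 1, 0, -2], [0, 0, 1, -5]].

Note the characteristic polynomial does not split into linear factors over ℚ, so A has no Jordan form over ℚ; the rational canonical form exists over any field.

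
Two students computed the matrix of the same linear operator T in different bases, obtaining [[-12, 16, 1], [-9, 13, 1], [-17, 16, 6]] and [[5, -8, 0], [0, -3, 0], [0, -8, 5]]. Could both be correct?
No.

Both have characteristic polynomial (x - 5)^2(x + 3), but the minimal polynomial of A is (x - 5)^2(x + 3) while the minimal polynomial of B is (x - 5)(x + 3). The minimal polynomial is a similarity invariant, so A and B are not similar.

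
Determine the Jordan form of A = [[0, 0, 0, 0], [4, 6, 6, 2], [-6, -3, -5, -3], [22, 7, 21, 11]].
The characteristic polynomial is det(xI - A) = x(x - 4)^3, so the eigenvalues are 0 (algebraic multiplicity 1), 4 (algebraic multiplicity 3).

For λ = 0: algebraic multiplicity 1 gives one 1×1 block.

For λ = 4: rank(A - 4I) = 2, rank((A - 4I)^2) = 1. The eigenspace has dimension 4 - 2 = 2, so there are 2 Jordan blocks; the rank sequence gives block sizes [2, 1].

Assembling the blocks gives the Jordan form J above.

J = [[0, 0, 0, 0], [0, 4, 1, 0], [0, 0, 4, 0], [0, 0, 0, 4]]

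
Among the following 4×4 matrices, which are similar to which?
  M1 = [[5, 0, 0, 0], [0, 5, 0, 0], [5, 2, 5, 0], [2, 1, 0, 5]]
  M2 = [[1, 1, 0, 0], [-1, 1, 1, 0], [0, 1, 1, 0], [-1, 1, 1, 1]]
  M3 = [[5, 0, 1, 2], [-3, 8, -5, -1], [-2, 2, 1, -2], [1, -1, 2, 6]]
2 classes: {M1, M3}, {M2}

Characteristic polynomials: χ_{M1} = (x - 5)^4, χ_{M2} = (x - 1)^4, χ_{M3} = (x - 5)^4.

{M1, M3}: invariant factors (x - 5)^2, (x - 5)^2.

{M2}: invariant factors x - 1, (x - 1)^3.

Matrices are similar if and only if their invariant-factor lists agree; the partition into similarity classes is {M1, M3}, {M2}.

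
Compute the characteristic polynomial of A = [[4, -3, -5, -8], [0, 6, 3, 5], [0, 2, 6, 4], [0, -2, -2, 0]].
xI - A = [[x - 4, 3, 5, 8], [0, x - 6, -3, -5], [0, -2, x - 6, -4], [0, 2, 2, x]].

Expanding det(xI - A) along the first row:
det(xI - A) = + (x - 4)·det([[x - 6, -3, -5], [-2, x - 6, -4], [2, 2, x]]) - (3)·det([[0, -3, -5], [0, x - 6, -4], [0, 2, x]]) + (5)·det([[0, x - 6, -5], [0, -2, -4], [0, 2, x]]) - (8)·det([[0, x - 6, -3], [0, -2, x - 6], [0, 2, 2]]).

Evaluating gives χ_A(x) = x^4 - 16x^3 + 96x^2 - 256x + 256 = (x - 4)^4.

χ_A(x) = (x - 4)^4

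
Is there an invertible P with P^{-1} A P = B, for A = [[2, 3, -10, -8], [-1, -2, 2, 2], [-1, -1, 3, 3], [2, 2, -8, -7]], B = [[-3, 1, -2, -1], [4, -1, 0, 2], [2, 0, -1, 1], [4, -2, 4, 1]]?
Two matrices over a field are similar if and only if they have the same invariant factors.

Both A and B have characteristic polynomial (x + 1)^4 and minimal polynomial (x + 1)^2. Computing further, both have invariant factors (x + 1)^2, (x + 1)^2. Hence A and B are similar.

Yes.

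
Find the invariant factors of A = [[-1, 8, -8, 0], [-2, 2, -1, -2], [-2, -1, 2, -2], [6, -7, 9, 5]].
x - 3, (x - 3)^2(x + 1)

The Jordan structure of A has elementary divisors (x + 1), (x - 3)^2, (x - 3). Arranging the block sizes at each eigenvalue in decreasing order and taking row products gives the invariant factors.

Invariant factors (smallest first, each dividing the next): x - 3, (x - 3)^2(x + 1).

Check: the last factor (x - 3)^2(x + 1) is the minimal polynomial, and the product (x - 3)^3(x + 1) is the characteristic polynomial.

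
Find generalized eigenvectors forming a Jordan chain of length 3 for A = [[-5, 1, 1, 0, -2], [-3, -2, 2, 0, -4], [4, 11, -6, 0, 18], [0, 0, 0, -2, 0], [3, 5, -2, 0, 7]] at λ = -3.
We seek v_1 ∈ ker((A + 3I)^3) \ ker((A + 3I)^2), then set v_{i+1} = (A + 3I) v_i.

One such chain is v_1 = [[0, -1, 3, 0, 1]]^T, v_2 = [[0, 1, -2, 0, -1]]^T, v_3 = [[1, 1, -1, 0, -1]]^T. Check: (A + 3I) v_3 = [[0, 0, 0, 0, 0]]^T = 0.

v_1 = [[0, -1, 3, 0, 1]]^T, v_2 = [[0, 1, -2, 0, -1]]^T, v_3 = [[1, 1, -1, 0, -1]]^T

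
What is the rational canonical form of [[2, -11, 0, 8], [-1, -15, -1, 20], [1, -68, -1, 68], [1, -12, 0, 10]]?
R = [[0, 0, 0, -16], [1, 0, 0, 16], [0, 1, 0, 4], [0, 0, 1, -4]]

The invariant factors of A (the non-unit diagonal entries of the Smith normal form of xI - A over ℚ[x]) are (x^2 + 2x - 4)^2, each dividing the next. The characteristic polynomial is their product, (x^2 + 2x - 4)^2.

The rational canonical form is the block-diagonal matrix of companion matrices C(f_i):
R = [[0, 0, 0, -16], [1, 0, 0, 16], [0, 1, 0, 4], [0, 0, 1, -4]].

Note the characteristic polynomial does not split into linear factors over ℚ, so A has no Jordan form over ℚ; the rational canonical form exists over any field.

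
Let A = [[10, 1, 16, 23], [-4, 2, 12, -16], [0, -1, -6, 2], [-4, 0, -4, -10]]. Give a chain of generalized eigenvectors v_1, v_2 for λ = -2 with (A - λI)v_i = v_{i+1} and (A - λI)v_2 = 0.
v_1 = [[0, 1, 0, 0]]^T, v_2 = [[1, 4, -1, 0]]^T

We seek v_1 ∈ ker((A + 2I)^2) \ ker(A + 2I), then set v_{i+1} = (A + 2I) v_i.

One such chain is v_1 = [[0, 1, 0, 0]]^T, v_2 = [[1, 4, -1, 0]]^T. Check: (A + 2I) v_2 = [[0, 0, 0, 0]]^T = 0.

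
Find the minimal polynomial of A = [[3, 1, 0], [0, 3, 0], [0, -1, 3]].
m_A(x) = (x - 3)^2

The characteristic polynomial factors as (x - 3)^3. The minimal polynomial is ∏(x - λ)^{k_λ} where k_λ is the size of the largest Jordan block at λ.

For λ = 3: rank(A - 3I) = 1, and the largest Jordan block has size 2 (the smallest k with rank((A - 3I)^k) = rank((A - 3I)^(k+1))).

So m_A(x) = (x - 3)^2.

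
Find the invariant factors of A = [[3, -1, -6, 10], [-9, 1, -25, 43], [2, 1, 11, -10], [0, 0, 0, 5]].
The Jordan structure of A has elementary divisors (x - 5)^3, (x - 5). Arranging the block sizes at each eigenvalue in decreasing order and taking row products gives the invariant factors.

Invariant factors (smallest first, each dividing the next): x - 5, (x - 5)^3.

Check: the last factor (x - 5)^3 is the minimal polynomial, and the product (x - 5)^4 is the characteristic polynomial.

x - 5, (x - 5)^3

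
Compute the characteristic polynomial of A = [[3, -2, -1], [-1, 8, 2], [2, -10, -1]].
xI - A = [[x - 3, 2, 1], [1, x - 8, -2], [-2, 10, x + 1]].

Expanding det(xI - A) along the first row:
det(xI - A) = + (x - 3)·det([[x - 8, -2], [10, x + 1]]) - (2)·det([[1, -2], [-2, x + 1]]) + (1)·det([[1, x - 8], [-2, 10]]).

Evaluating gives χ_A(x) = x^3 - 10x^2 + 33x - 36 = (x - 4)(x - 3)^2.

χ_A(x) = (x - 4)(x - 3)^2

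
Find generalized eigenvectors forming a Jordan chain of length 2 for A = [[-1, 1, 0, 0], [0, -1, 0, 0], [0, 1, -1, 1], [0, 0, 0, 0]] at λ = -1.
We seek v_1 ∈ ker((A + I)^2) \ ker(A + I), then set v_{i+1} = (A + I) v_i.

One such chain is v_1 = [[-1, 1, -1, 0]]^T, v_2 = [[1, 0, 1, 0]]^T. Check: (A + I) v_2 = [[0, 0, 0, 0]]^T = 0.

v_1 = [[-1, 1, -1, 0]]^T, v_2 = [[1, 0, 1, 0]]^T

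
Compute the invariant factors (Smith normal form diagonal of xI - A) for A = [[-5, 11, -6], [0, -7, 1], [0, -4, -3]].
The Jordan structure of A has elementary divisors (x + 5)^3. Arranging the block sizes at each eigenvalue in decreasing order and taking row products gives the invariant factors.

Invariant factors (smallest first, each dividing the next): (x + 5)^3.

Check: the last factor (x + 5)^3 is the minimal polynomial, and the product (x + 5)^3 is the characteristic polynomial.

(x + 5)^3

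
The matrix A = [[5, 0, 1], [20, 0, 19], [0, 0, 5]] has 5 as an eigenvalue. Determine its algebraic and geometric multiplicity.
The characteristic polynomial is x(x - 5)^2, so the factor x - 5 appears with exponent 2: the algebraic multiplicity is 2.

rank(A - 5I) = 2, so the eigenspace has dimension 3 - 2 = 1: the geometric multiplicity is 1.

Since 1 < 2, A is not diagonalizable.

algebraic multiplicity 2, geometric multiplicity 1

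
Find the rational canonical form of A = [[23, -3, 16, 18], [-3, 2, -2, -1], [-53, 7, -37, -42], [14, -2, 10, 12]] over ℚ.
The invariant factors of A (the non-unit diagonal entries of the Smith normal form of xI - A over ℚ[x]) are x(x^3 - 4x + 5), each dividing the next. The characteristic polynomial is their product, x(x^3 - 4x + 5).

The rational canonical form is the block-diagonal matrix of companion matrices C(f_i):
R = [[0, 0, 0, 0], [1, 0, 0, -5], [0, 1, 0, 4], [0, 0, 1, 0]].

Note the characteristic polynomial does not split into linear factors over ℚ, so A has no Jordan form over ℚ; the rational canonical form exists over any field.

R = [[0, 0, 0, 0], [1, 0, 0, -5], [0, 1, 0, 4], [0, 0, 1, 0]]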